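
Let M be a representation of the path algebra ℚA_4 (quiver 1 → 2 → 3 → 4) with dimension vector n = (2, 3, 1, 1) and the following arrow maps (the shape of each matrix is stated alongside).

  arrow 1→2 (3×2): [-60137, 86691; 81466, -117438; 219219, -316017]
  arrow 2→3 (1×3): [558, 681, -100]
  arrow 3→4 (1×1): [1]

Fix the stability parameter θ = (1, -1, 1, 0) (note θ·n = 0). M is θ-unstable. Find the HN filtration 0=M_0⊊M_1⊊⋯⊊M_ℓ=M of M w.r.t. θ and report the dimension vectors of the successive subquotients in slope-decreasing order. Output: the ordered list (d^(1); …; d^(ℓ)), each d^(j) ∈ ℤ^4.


Barcode: M ≅ I[1,1], I[1,2], I[2,2], I[2,4]. HN layers by μ_θ (4 steps, strictly decreasing):
  μ^(1)=1; μ^(2)=1/2; μ^(3)=0; μ^(4)=-1

((1, 0, 0, 0); (0, 0, 1, 1); (1, 1, 0, 0); (0, 2, 0, 0))


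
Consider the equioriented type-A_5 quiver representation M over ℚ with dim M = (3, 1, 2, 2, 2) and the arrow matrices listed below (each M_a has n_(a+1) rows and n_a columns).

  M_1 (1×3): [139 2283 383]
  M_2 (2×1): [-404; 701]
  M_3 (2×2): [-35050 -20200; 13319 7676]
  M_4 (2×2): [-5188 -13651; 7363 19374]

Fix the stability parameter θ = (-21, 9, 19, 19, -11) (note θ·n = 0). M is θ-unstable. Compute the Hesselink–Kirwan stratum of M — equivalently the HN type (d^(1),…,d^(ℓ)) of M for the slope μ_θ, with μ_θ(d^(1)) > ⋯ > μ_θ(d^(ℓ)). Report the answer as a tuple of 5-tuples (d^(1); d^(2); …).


Via rank(M_{q-1}∘⋯∘M_p): M ≅ I[1,1]^2, I[1,3], I[3,5], I[4,5].
μ_θ-semistable layers: μ^(1)=19; μ^(2)=9; μ^(3)=4; μ^(4)=-21

((0, 0, 1, 0, 0); (0, 1, 1, 1, 1); (0, 0, 0, 1, 1); (3, 0, 0, 0, 0))


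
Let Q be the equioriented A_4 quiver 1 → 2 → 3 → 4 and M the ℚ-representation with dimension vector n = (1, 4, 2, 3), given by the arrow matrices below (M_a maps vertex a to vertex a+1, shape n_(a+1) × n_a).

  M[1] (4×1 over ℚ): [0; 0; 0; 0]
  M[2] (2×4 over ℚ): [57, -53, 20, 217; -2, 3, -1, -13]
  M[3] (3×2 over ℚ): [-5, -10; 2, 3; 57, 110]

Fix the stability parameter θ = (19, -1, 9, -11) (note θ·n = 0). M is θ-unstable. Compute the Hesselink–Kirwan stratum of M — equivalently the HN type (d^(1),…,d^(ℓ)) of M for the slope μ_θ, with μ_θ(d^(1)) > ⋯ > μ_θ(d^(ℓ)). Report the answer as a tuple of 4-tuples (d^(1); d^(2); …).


Barcode: M ≅ I[1,1], I[2,2]^2, I[2,4]^2, I[4,4]. HN layers by μ_θ (3 steps, strictly decreasing):
  μ^(1)=19; μ^(2)=-1; μ^(3)=-11

((1, 0, 0, 0); (0, 4, 2, 2); (0, 0, 0, 1))


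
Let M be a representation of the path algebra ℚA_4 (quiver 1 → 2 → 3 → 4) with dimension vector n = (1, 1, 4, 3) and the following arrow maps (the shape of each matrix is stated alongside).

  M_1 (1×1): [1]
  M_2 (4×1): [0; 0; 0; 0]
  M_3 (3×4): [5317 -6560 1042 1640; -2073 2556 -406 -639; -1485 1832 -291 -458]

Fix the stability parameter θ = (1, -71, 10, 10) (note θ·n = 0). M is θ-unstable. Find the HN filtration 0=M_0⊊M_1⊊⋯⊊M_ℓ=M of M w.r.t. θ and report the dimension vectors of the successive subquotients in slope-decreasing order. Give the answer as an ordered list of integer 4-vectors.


Via rank(M_{q-1}∘⋯∘M_p): M ≅ I[1,2], I[3,3], I[3,4]^3.
μ_θ-semistable layers: μ^(1)=10; μ^(2)=-35

((0, 0, 4, 3); (1, 1, 0, 0))


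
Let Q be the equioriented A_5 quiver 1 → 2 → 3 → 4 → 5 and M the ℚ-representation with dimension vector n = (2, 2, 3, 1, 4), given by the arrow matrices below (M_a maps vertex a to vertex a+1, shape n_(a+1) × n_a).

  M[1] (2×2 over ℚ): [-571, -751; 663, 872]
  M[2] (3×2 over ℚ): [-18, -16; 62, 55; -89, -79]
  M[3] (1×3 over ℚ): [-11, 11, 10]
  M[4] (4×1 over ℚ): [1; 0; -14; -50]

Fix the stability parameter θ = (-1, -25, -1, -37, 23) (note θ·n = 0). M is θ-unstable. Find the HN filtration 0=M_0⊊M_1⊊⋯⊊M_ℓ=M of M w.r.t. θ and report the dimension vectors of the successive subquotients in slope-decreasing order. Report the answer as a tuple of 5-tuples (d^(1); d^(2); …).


Interval decomposition of M: I[1,3], I[1,5], I[3,3], I[5,5]^3.
HN type (ℓ=4): μ^(1)=23; μ^(2)=-1; μ^(3)=-13; μ^(4)=-16

((0, 0, 0, 0, 4); (0, 0, 2, 0, 0); (1, 1, 0, 0, 0); (1, 1, 1, 1, 0))


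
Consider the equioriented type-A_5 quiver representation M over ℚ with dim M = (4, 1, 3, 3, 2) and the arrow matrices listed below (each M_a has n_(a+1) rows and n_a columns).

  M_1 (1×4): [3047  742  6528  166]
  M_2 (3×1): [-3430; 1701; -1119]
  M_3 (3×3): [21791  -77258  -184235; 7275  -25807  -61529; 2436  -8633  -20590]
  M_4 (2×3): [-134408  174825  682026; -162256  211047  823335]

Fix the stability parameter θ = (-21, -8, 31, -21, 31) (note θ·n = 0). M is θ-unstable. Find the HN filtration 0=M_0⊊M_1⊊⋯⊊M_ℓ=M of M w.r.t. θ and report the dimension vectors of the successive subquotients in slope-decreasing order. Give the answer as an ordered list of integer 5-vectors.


Via rank(M_{q-1}∘⋯∘M_p): M ≅ I[1,1]^3, I[1,5], I[3,3], I[3,5], I[4,4].
μ_θ-semistable layers: μ^(1)=31; μ^(2)=5; μ^(3)=-8; μ^(4)=-21

((0, 0, 1, 0, 2); (0, 0, 2, 2, 0); (0, 1, 0, 0, 0); (4, 0, 0, 1, 0))


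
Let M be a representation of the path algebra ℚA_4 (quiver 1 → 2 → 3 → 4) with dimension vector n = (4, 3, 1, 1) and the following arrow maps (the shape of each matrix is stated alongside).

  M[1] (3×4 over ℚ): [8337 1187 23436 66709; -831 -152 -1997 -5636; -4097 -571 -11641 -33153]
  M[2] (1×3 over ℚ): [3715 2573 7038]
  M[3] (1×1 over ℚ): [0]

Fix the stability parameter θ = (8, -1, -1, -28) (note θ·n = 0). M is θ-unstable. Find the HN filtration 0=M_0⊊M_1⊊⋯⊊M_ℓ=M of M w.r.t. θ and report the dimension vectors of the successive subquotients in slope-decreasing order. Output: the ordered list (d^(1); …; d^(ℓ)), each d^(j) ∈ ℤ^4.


Barcode: M ≅ I[1,1], I[1,2]^2, I[1,3], I[4,4]. HN layers by μ_θ (4 steps, strictly decreasing):
  μ^(1)=8; μ^(2)=7/2; μ^(3)=2; μ^(4)=-28

((1, 0, 0, 0); (2, 2, 0, 0); (1, 1, 1, 0); (0, 0, 0, 1))


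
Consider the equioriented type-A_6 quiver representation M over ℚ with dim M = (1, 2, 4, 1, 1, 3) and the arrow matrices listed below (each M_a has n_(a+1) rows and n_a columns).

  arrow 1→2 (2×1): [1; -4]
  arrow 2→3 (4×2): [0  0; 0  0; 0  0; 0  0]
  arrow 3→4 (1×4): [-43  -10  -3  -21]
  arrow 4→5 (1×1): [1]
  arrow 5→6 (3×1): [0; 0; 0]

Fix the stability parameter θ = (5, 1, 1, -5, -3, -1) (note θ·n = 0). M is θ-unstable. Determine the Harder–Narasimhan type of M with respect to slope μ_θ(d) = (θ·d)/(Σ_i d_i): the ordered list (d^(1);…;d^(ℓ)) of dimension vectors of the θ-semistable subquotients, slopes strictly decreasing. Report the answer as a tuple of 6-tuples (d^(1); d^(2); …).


Interval decomposition of M: I[1,2], I[2,2], I[3,3]^3, I[3,5], I[6,6]^3.
HN type (ℓ=4): μ^(1)=3; μ^(2)=1; μ^(3)=-1; μ^(4)=-7/3

((1, 1, 0, 0, 0, 0); (0, 1, 3, 0, 0, 0); (0, 0, 0, 0, 0, 3); (0, 0, 1, 1, 1, 0))


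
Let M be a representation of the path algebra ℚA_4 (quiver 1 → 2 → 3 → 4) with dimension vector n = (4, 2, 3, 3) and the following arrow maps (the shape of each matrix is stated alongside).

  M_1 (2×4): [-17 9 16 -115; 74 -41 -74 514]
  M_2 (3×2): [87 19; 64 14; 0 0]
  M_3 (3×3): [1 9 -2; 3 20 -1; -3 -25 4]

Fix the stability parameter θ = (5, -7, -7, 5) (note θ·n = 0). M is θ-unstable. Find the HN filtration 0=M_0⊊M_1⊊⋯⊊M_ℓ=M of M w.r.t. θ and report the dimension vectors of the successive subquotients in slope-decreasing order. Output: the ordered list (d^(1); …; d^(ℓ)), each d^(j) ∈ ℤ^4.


Via rank(M_{q-1}∘⋯∘M_p): M ≅ I[1,1]^2, I[1,4]^2, I[3,4].
μ_θ-semistable layers: μ^(1)=5; μ^(2)=-3; μ^(3)=-7

((2, 0, 0, 3); (2, 2, 2, 0); (0, 0, 1, 0))


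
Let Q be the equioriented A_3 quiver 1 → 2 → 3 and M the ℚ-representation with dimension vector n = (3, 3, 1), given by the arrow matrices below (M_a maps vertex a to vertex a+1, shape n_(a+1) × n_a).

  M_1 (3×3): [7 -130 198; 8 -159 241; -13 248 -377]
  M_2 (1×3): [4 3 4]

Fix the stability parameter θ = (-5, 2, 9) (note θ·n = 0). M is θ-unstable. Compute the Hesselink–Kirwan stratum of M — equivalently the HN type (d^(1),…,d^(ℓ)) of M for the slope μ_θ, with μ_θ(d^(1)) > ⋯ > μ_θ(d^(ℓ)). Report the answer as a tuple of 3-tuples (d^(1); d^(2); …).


Interval decomposition of M: I[1,2]^2, I[1,3].
HN type (ℓ=3): μ^(1)=9; μ^(2)=2; μ^(3)=-5

((0, 0, 1); (0, 3, 0); (3, 0, 0))


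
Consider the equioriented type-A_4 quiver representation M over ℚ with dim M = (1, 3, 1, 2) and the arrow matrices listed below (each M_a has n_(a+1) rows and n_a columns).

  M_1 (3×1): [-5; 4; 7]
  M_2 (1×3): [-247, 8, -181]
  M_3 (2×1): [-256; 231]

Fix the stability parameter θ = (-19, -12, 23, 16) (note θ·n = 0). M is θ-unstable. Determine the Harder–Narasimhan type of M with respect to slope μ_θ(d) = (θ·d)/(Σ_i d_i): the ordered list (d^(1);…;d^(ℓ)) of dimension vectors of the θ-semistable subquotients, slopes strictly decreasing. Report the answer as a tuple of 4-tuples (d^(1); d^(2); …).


Via rank(M_{q-1}∘⋯∘M_p): M ≅ I[1,2], I[2,2], I[2,4], I[4,4].
μ_θ-semistable layers: μ^(1)=39/2; μ^(2)=16; μ^(3)=-12; μ^(4)=-19

((0, 0, 1, 1); (0, 0, 0, 1); (0, 3, 0, 0); (1, 0, 0, 0))


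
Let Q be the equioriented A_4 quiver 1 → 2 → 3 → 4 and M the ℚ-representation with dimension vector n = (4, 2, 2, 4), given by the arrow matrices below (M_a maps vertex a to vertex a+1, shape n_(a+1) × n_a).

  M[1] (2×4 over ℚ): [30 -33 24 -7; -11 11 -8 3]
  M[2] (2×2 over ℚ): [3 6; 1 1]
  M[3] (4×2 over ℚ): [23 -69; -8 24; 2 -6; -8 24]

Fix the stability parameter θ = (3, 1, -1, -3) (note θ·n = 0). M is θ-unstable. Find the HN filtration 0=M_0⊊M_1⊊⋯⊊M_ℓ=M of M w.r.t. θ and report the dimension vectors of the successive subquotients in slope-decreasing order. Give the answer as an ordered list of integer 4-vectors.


Interval decomposition of M: I[1,1]^2, I[1,3], I[1,4], I[4,4]^3.
HN type (ℓ=4): μ^(1)=3; μ^(2)=1; μ^(3)=0; μ^(4)=-3

((2, 0, 0, 0); (1, 1, 1, 0); (1, 1, 1, 1); (0, 0, 0, 3))


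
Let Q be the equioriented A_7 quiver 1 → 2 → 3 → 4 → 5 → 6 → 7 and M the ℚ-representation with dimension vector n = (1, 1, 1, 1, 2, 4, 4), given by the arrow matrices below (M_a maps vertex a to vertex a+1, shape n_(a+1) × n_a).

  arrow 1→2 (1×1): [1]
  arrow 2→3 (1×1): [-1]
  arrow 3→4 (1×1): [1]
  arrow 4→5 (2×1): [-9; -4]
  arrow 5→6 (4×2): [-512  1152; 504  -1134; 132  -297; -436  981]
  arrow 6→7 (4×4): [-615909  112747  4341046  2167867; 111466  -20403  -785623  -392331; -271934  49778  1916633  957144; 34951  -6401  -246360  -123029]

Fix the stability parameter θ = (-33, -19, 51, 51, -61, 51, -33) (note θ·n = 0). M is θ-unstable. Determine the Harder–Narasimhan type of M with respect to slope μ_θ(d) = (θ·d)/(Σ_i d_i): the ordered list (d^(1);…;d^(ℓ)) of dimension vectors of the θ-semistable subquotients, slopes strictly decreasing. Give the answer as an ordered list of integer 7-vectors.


Via rank(M_{q-1}∘⋯∘M_p): M ≅ I[1,5], I[5,7], I[6,6], I[6,7]^2, I[7,7].
μ_θ-semistable layers: μ^(1)=51; μ^(2)=41/3; μ^(3)=9; μ^(4)=-19; μ^(5)=-33; μ^(6)=-61

((0, 0, 0, 0, 0, 1, 0); (0, 0, 1, 1, 1, 0, 0); (0, 0, 0, 0, 0, 3, 3); (0, 1, 0, 0, 0, 0, 0); (1, 0, 0, 0, 0, 0, 1); (0, 0, 0, 0, 1, 0, 0))


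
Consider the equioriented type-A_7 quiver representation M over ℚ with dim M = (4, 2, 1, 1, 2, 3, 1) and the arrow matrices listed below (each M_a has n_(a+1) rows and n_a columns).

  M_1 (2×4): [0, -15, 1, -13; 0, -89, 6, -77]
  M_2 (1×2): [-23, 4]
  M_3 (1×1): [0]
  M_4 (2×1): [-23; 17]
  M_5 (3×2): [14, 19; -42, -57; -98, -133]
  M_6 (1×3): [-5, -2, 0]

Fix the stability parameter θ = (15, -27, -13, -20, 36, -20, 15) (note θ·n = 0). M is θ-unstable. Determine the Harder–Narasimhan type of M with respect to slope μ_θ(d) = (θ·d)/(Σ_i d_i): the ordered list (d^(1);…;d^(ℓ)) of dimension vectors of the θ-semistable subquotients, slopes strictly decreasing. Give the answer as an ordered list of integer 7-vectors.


Via rank(M_{q-1}∘⋯∘M_p): M ≅ I[1,1]^2, I[1,2], I[1,3], I[4,7], I[5,5], I[6,6]^2.
μ_θ-semistable layers: μ^(1)=36; μ^(2)=15; μ^(3)=8; μ^(4)=-6; μ^(5)=-25/3; μ^(6)=-20

((0, 0, 0, 0, 1, 0, 0); (2, 0, 0, 0, 0, 0, 1); (0, 0, 0, 0, 1, 1, 0); (1, 1, 0, 0, 0, 0, 0); (1, 1, 1, 0, 0, 0, 0); (0, 0, 0, 1, 0, 2, 0))


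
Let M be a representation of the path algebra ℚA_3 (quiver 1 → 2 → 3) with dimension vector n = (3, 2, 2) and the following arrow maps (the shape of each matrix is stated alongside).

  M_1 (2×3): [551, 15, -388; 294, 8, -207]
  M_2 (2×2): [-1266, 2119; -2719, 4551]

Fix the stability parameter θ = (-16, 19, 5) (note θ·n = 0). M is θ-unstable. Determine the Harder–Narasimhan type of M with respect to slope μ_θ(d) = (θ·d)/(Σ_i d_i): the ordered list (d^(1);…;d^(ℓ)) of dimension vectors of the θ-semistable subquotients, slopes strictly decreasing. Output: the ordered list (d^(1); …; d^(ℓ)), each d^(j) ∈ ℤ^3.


Barcode: M ≅ I[1,1], I[1,3]^2. HN layers by μ_θ (2 steps, strictly decreasing):
  μ^(1)=12; μ^(2)=-16

((0, 2, 2); (3, 0, 0))


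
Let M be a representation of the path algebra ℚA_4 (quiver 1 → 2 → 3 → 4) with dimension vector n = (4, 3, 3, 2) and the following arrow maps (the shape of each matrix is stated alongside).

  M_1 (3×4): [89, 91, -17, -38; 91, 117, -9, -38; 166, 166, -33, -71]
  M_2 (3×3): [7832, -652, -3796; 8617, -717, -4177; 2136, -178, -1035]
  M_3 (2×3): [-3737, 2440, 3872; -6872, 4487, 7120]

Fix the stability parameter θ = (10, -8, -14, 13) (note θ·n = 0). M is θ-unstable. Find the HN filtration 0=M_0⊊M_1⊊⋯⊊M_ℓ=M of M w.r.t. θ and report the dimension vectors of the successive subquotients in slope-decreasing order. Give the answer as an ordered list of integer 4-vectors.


Interval decomposition of M: I[1,1], I[1,3], I[1,4]^2.
HN type (ℓ=3): μ^(1)=13; μ^(2)=10; μ^(3)=-4

((0, 0, 0, 2); (1, 0, 0, 0); (3, 3, 3, 0))


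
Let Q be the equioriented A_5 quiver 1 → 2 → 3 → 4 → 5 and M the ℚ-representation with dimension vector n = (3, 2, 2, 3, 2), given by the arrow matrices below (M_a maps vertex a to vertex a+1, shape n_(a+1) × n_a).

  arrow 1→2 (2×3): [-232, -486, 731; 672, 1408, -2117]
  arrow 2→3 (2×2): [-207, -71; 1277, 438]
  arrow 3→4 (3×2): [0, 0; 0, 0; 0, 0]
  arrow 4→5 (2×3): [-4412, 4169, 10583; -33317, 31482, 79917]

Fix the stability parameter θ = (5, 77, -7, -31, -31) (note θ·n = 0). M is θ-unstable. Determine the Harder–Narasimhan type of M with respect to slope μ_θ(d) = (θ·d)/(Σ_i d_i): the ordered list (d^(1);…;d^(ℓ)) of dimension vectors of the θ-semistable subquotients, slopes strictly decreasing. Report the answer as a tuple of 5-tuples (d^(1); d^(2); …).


Barcode: M ≅ I[1,1], I[1,3]^2, I[4,4], I[4,5]^2. HN layers by μ_θ (3 steps, strictly decreasing):
  μ^(1)=35; μ^(2)=5; μ^(3)=-31

((0, 2, 2, 0, 0); (3, 0, 0, 0, 0); (0, 0, 0, 3, 2))


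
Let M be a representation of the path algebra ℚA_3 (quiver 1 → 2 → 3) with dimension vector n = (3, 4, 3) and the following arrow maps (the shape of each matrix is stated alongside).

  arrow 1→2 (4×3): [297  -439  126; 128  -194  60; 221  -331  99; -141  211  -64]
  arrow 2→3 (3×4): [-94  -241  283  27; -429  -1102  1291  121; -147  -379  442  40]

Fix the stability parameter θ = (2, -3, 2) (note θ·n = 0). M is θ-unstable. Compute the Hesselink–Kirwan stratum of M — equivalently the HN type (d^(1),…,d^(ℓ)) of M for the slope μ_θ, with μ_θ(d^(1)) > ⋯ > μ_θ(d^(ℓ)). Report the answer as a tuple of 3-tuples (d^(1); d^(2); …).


Interval decomposition of M: I[1,2], I[1,3]^2, I[2,2], I[3,3].
HN type (ℓ=3): μ^(1)=2; μ^(2)=-1/2; μ^(3)=-3

((0, 0, 3); (3, 3, 0); (0, 1, 0))


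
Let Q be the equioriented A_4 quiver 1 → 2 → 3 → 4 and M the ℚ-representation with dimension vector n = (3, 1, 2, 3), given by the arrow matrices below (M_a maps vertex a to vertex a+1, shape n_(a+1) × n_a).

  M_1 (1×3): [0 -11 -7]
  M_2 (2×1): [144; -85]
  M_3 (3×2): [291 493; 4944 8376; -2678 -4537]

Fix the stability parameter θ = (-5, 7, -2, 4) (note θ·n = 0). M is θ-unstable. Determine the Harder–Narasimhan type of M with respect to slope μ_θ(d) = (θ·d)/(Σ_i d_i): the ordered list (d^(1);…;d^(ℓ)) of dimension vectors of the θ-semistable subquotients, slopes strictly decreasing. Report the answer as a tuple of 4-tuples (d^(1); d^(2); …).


Barcode: M ≅ I[1,1]^2, I[1,4], I[3,4], I[4,4]. HN layers by μ_θ (4 steps, strictly decreasing):
  μ^(1)=4; μ^(2)=5/2; μ^(3)=-2; μ^(4)=-5

((0, 0, 0, 3); (0, 1, 1, 0); (0, 0, 1, 0); (3, 0, 0, 0))


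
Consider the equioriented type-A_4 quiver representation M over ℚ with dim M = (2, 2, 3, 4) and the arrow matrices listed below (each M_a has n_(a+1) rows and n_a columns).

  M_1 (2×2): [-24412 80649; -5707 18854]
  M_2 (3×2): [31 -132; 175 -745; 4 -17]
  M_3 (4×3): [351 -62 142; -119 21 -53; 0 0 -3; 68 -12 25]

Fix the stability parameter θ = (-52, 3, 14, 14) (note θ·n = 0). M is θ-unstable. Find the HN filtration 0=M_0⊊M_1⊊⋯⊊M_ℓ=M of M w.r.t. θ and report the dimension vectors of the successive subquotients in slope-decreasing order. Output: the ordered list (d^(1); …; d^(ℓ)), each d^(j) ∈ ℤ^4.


Interval decomposition of M: I[1,4]^2, I[3,4], I[4,4].
HN type (ℓ=3): μ^(1)=14; μ^(2)=3; μ^(3)=-52

((0, 0, 3, 4); (0, 2, 0, 0); (2, 0, 0, 0))


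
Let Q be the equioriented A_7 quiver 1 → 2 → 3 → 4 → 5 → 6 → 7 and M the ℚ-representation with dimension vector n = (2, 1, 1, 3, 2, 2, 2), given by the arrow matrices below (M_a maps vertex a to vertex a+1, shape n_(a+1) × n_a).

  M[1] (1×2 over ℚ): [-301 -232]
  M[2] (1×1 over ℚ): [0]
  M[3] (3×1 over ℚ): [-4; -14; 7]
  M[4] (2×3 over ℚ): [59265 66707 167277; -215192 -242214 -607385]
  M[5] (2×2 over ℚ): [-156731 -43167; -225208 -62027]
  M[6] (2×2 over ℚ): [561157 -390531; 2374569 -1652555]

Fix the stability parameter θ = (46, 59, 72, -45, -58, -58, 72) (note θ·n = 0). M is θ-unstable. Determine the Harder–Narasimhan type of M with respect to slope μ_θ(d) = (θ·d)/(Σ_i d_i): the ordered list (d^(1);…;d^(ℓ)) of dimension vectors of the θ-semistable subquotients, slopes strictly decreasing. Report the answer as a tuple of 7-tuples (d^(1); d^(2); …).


Interval decomposition of M: I[1,1], I[1,2], I[3,7], I[4,4], I[4,7].
HN type (ℓ=6): μ^(1)=72; μ^(2)=59; μ^(3)=46; μ^(4)=-89/4; μ^(5)=-45; μ^(6)=-161/3

((0, 0, 0, 0, 0, 0, 2); (0, 1, 0, 0, 0, 0, 0); (2, 0, 0, 0, 0, 0, 0); (0, 0, 1, 1, 1, 1, 0); (0, 0, 0, 1, 0, 0, 0); (0, 0, 0, 1, 1, 1, 0))


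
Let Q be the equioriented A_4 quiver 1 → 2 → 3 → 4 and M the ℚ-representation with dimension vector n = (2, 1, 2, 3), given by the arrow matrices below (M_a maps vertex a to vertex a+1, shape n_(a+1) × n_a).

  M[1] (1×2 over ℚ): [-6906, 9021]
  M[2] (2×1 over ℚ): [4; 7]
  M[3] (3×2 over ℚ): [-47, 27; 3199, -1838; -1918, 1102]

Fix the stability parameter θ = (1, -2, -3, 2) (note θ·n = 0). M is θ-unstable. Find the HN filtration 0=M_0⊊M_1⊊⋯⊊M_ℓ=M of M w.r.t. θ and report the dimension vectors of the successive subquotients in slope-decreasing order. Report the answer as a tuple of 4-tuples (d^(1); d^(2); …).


Barcode: M ≅ I[1,1], I[1,4], I[3,4], I[4,4]. HN layers by μ_θ (4 steps, strictly decreasing):
  μ^(1)=2; μ^(2)=1; μ^(3)=-4/3; μ^(4)=-3

((0, 0, 0, 3); (1, 0, 0, 0); (1, 1, 1, 0); (0, 0, 1, 0))


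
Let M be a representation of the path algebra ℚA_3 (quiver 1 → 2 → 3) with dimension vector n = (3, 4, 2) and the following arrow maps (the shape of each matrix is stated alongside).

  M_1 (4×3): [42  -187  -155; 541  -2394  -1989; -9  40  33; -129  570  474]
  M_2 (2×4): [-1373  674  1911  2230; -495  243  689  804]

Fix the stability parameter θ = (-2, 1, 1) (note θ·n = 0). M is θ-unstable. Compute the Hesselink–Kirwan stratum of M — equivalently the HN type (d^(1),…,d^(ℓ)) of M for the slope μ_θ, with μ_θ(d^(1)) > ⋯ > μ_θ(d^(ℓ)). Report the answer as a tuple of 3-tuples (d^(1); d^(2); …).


Barcode: M ≅ I[1,2], I[1,3]^2, I[2,2]. HN layers by μ_θ (2 steps, strictly decreasing):
  μ^(1)=1; μ^(2)=-2

((0, 4, 2); (3, 0, 0))


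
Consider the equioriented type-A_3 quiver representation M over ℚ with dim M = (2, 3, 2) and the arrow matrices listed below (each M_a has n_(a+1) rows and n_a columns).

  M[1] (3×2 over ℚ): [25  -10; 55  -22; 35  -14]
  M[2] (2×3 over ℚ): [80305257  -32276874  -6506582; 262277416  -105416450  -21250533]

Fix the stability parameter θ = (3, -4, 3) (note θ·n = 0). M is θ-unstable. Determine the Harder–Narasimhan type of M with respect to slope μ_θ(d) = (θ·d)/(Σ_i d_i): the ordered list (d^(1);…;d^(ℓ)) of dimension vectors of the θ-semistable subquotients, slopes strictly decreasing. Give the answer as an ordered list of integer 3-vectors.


Interval decomposition of M: I[1,1], I[1,3], I[2,2], I[2,3].
HN type (ℓ=3): μ^(1)=3; μ^(2)=-1/2; μ^(3)=-4

((1, 0, 2); (1, 1, 0); (0, 2, 0))


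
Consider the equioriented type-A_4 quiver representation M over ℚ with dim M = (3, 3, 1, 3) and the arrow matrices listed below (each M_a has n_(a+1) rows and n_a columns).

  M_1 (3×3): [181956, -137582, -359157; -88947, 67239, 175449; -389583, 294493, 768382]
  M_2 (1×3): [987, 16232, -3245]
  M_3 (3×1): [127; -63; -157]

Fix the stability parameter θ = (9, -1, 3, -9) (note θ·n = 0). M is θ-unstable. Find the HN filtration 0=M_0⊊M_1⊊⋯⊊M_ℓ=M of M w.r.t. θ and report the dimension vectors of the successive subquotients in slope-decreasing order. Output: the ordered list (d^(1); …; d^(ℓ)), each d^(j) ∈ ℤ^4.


Interval decomposition of M: I[1,1], I[1,2], I[1,4], I[2,2], I[4,4]^2.
HN type (ℓ=5): μ^(1)=9; μ^(2)=4; μ^(3)=1/2; μ^(4)=-1; μ^(5)=-9

((1, 0, 0, 0); (1, 1, 0, 0); (1, 1, 1, 1); (0, 1, 0, 0); (0, 0, 0, 2))


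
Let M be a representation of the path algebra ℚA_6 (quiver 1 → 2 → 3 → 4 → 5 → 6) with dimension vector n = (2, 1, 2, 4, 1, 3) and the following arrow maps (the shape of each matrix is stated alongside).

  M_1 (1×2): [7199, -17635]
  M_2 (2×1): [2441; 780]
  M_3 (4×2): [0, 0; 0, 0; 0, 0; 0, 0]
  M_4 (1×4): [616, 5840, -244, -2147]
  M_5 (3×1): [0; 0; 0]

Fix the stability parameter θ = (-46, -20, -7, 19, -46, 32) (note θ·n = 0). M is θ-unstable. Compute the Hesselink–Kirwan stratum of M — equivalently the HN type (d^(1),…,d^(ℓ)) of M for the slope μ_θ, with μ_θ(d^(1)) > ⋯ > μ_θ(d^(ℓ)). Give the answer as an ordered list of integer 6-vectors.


Interval decomposition of M: I[1,1], I[1,3], I[3,3], I[4,4]^3, I[4,5], I[6,6]^3.
HN type (ℓ=6): μ^(1)=32; μ^(2)=19; μ^(3)=-7; μ^(4)=-27/2; μ^(5)=-20; μ^(6)=-46

((0, 0, 0, 0, 0, 3); (0, 0, 0, 3, 0, 0); (0, 0, 2, 0, 0, 0); (0, 0, 0, 1, 1, 0); (0, 1, 0, 0, 0, 0); (2, 0, 0, 0, 0, 0))


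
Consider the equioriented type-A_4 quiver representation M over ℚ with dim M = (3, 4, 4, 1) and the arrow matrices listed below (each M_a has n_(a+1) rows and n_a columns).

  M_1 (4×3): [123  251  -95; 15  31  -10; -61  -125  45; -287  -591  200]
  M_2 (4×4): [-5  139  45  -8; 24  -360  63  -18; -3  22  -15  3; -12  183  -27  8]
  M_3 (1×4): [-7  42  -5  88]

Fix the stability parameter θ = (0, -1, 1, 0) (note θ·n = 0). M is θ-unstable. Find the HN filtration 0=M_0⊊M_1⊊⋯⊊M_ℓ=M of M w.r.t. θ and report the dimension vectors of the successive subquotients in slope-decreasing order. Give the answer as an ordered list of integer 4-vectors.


Via rank(M_{q-1}∘⋯∘M_p): M ≅ I[1,1], I[1,3], I[1,4], I[2,3]^2.
μ_θ-semistable layers: μ^(1)=1; μ^(2)=1/2; μ^(3)=0; μ^(4)=-1/2; μ^(5)=-1

((0, 0, 3, 0); (0, 0, 1, 1); (1, 0, 0, 0); (2, 2, 0, 0); (0, 2, 0, 0))


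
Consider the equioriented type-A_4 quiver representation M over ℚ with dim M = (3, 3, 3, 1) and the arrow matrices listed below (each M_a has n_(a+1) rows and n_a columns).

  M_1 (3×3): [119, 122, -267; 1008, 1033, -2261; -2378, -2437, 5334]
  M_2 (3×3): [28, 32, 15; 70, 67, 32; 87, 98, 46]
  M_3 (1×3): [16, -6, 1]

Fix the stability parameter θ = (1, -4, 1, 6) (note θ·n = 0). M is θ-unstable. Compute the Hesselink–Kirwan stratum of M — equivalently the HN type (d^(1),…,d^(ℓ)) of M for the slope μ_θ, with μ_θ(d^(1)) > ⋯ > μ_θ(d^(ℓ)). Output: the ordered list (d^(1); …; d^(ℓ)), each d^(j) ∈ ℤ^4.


Interval decomposition of M: I[1,3]^2, I[1,4].
HN type (ℓ=3): μ^(1)=6; μ^(2)=1; μ^(3)=-3/2

((0, 0, 0, 1); (0, 0, 3, 0); (3, 3, 0, 0))


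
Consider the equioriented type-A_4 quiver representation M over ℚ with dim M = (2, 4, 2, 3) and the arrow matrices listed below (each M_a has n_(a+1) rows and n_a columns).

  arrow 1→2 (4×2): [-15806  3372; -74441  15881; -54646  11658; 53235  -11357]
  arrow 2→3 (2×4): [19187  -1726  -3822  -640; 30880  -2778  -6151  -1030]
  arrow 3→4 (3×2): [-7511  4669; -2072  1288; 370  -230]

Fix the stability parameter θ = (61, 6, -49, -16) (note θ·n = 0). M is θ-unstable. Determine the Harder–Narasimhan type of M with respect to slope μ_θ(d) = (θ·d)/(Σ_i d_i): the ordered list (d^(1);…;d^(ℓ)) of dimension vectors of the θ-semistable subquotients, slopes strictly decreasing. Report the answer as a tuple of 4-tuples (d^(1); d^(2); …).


Interval decomposition of M: I[1,3], I[1,4], I[2,2]^2, I[4,4]^2.
HN type (ℓ=3): μ^(1)=6; μ^(2)=1/2; μ^(3)=-16

((1, 3, 1, 0); (1, 1, 1, 1); (0, 0, 0, 2))


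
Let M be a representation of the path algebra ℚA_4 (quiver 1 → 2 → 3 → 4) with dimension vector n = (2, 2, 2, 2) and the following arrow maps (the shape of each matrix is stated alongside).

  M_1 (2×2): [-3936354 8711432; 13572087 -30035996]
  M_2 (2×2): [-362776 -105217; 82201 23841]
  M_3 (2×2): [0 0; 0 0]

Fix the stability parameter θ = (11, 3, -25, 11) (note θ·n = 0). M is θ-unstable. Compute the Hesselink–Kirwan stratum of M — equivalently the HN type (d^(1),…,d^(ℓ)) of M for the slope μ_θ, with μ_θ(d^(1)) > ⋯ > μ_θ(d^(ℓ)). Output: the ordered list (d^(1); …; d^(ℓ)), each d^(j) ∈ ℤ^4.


Barcode: M ≅ I[1,1], I[1,3], I[2,3], I[4,4]^2. HN layers by μ_θ (3 steps, strictly decreasing):
  μ^(1)=11; μ^(2)=-11/3; μ^(3)=-11

((1, 0, 0, 2); (1, 1, 1, 0); (0, 1, 1, 0))


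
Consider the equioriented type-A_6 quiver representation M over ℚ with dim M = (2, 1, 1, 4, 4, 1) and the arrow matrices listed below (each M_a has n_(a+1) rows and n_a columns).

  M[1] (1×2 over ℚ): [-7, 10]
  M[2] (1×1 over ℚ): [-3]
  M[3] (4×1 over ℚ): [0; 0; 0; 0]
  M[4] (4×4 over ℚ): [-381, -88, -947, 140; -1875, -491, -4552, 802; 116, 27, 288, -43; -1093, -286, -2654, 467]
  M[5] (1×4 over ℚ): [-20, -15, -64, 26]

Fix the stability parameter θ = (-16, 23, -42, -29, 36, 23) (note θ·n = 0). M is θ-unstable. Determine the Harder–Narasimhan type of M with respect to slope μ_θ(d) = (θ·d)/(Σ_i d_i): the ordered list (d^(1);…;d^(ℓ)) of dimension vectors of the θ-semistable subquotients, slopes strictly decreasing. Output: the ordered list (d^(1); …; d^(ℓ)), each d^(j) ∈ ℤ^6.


Barcode: M ≅ I[1,1], I[1,3], I[4,5]^3, I[4,6]. HN layers by μ_θ (5 steps, strictly decreasing):
  μ^(1)=36; μ^(2)=59/2; μ^(3)=-19/2; μ^(4)=-16; μ^(5)=-29

((0, 0, 0, 0, 3, 0); (0, 0, 0, 0, 1, 1); (0, 1, 1, 0, 0, 0); (2, 0, 0, 0, 0, 0); (0, 0, 0, 4, 0, 0))


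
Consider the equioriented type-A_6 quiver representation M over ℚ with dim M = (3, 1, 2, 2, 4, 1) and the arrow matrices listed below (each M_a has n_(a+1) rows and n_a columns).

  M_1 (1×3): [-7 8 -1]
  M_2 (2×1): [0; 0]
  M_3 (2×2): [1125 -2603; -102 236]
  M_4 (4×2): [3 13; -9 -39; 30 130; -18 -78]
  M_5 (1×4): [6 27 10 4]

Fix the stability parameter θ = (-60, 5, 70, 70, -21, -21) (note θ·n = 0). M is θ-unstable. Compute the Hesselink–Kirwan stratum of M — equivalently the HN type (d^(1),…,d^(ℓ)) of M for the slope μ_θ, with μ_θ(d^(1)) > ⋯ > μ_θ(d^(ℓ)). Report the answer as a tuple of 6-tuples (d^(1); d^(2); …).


Barcode: M ≅ I[1,1]^2, I[1,2], I[3,4], I[3,6], I[5,5]^3. HN layers by μ_θ (5 steps, strictly decreasing):
  μ^(1)=70; μ^(2)=49/2; μ^(3)=5; μ^(4)=-21; μ^(5)=-60

((0, 0, 1, 1, 0, 0); (0, 0, 1, 1, 1, 1); (0, 1, 0, 0, 0, 0); (0, 0, 0, 0, 3, 0); (3, 0, 0, 0, 0, 0))


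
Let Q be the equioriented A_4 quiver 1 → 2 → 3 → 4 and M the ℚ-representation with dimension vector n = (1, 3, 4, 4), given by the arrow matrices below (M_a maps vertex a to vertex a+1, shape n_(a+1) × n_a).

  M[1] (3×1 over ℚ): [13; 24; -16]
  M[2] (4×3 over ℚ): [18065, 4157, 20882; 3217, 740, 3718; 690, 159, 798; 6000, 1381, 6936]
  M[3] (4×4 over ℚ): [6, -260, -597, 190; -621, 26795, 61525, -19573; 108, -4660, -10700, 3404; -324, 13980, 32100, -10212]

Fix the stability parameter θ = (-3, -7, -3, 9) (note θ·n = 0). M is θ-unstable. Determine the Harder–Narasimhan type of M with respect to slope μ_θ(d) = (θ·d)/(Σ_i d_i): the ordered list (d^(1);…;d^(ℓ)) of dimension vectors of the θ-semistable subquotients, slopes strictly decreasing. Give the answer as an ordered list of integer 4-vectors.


Via rank(M_{q-1}∘⋯∘M_p): M ≅ I[1,3], I[2,3], I[2,4], I[3,4], I[4,4]^2.
μ_θ-semistable layers: μ^(1)=9; μ^(2)=-3; μ^(3)=-5; μ^(4)=-7

((0, 0, 0, 4); (0, 0, 4, 0); (1, 1, 0, 0); (0, 2, 0, 0))


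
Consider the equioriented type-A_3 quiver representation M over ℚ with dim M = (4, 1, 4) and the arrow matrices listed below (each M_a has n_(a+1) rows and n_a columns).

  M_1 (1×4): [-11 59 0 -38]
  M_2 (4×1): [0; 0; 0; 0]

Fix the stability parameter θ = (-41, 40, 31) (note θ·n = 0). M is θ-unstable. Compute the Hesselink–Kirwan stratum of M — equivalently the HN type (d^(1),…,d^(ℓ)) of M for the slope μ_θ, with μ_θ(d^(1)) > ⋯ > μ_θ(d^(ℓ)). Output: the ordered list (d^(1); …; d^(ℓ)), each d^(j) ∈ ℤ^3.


Interval decomposition of M: I[1,1]^3, I[1,2], I[3,3]^4.
HN type (ℓ=3): μ^(1)=40; μ^(2)=31; μ^(3)=-41

((0, 1, 0); (0, 0, 4); (4, 0, 0))


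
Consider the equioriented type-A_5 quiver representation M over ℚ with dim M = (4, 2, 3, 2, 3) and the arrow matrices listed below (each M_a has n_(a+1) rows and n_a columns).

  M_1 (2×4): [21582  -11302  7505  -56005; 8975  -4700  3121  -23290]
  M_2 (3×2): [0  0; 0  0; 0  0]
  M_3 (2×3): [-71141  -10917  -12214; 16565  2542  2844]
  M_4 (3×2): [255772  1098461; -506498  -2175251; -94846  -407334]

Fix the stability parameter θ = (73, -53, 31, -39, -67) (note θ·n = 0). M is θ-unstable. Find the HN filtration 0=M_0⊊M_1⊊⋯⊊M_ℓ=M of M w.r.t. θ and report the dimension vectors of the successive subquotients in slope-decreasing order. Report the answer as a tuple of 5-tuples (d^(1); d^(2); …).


Barcode: M ≅ I[1,1]^2, I[1,2]^2, I[3,3], I[3,5]^2, I[5,5]. HN layers by μ_θ (5 steps, strictly decreasing):
  μ^(1)=73; μ^(2)=31; μ^(3)=10; μ^(4)=-25; μ^(5)=-67

((2, 0, 0, 0, 0); (0, 0, 1, 0, 0); (2, 2, 0, 0, 0); (0, 0, 2, 2, 2); (0, 0, 0, 0, 1))


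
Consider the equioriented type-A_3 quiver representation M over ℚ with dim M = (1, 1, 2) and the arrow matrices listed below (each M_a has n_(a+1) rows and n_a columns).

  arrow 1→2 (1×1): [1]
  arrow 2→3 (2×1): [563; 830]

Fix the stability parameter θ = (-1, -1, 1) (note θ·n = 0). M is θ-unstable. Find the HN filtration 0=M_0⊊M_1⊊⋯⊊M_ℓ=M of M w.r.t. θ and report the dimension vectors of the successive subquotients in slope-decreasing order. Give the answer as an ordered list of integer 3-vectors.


Interval decomposition of M: I[1,3], I[3,3].
HN type (ℓ=2): μ^(1)=1; μ^(2)=-1

((0, 0, 2); (1, 1, 0))


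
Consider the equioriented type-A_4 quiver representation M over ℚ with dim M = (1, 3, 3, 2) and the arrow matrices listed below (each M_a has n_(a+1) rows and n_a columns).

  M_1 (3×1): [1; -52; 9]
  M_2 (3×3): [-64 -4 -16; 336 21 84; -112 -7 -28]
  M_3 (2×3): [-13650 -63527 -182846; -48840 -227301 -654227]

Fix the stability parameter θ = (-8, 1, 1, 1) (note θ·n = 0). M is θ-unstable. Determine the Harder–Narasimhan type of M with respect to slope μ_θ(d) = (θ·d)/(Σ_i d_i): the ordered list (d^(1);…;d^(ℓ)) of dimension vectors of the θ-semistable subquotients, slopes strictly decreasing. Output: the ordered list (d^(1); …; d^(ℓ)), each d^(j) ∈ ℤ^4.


Barcode: M ≅ I[1,2], I[2,2], I[2,4], I[3,3], I[3,4]. HN layers by μ_θ (2 steps, strictly decreasing):
  μ^(1)=1; μ^(2)=-8

((0, 3, 3, 2); (1, 0, 0, 0))


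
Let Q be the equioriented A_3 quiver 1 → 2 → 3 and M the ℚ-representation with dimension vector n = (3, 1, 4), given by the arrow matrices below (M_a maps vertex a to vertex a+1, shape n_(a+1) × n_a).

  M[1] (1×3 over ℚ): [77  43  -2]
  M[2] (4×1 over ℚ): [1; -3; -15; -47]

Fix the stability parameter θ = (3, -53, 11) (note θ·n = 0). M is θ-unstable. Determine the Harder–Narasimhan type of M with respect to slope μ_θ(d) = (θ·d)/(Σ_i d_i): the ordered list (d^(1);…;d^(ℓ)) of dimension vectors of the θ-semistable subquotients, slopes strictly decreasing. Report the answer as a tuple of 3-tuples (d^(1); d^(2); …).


Interval decomposition of M: I[1,1]^2, I[1,3], I[3,3]^3.
HN type (ℓ=3): μ^(1)=11; μ^(2)=3; μ^(3)=-25

((0, 0, 4); (2, 0, 0); (1, 1, 0))


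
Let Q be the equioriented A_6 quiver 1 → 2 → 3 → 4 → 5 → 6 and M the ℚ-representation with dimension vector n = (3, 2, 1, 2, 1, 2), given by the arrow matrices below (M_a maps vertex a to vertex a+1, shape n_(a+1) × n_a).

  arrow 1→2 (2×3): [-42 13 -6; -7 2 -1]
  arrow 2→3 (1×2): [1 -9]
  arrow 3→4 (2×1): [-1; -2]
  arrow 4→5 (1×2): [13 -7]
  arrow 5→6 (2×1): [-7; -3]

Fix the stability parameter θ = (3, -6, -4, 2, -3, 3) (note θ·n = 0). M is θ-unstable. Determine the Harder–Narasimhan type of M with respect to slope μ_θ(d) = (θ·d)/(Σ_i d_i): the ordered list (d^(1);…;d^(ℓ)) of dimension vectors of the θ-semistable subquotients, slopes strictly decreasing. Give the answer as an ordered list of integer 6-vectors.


Via rank(M_{q-1}∘⋯∘M_p): M ≅ I[1,1], I[1,2], I[1,6], I[4,4], I[6,6].
μ_θ-semistable layers: μ^(1)=3; μ^(2)=2; μ^(3)=-1/2; μ^(4)=-3/2; μ^(5)=-7/3

((1, 0, 0, 0, 0, 2); (0, 0, 0, 1, 0, 0); (0, 0, 0, 1, 1, 0); (1, 1, 0, 0, 0, 0); (1, 1, 1, 0, 0, 0))


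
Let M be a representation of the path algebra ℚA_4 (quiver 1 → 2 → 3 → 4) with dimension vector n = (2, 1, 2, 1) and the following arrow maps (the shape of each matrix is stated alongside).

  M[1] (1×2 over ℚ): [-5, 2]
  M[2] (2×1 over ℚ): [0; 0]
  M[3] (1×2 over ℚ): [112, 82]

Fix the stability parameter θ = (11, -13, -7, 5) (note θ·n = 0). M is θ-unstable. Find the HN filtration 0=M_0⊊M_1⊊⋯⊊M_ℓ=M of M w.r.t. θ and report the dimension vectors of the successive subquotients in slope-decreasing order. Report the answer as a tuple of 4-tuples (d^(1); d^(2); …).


Interval decomposition of M: I[1,1], I[1,2], I[3,3], I[3,4].
HN type (ℓ=4): μ^(1)=11; μ^(2)=5; μ^(3)=-1; μ^(4)=-7

((1, 0, 0, 0); (0, 0, 0, 1); (1, 1, 0, 0); (0, 0, 2, 0))


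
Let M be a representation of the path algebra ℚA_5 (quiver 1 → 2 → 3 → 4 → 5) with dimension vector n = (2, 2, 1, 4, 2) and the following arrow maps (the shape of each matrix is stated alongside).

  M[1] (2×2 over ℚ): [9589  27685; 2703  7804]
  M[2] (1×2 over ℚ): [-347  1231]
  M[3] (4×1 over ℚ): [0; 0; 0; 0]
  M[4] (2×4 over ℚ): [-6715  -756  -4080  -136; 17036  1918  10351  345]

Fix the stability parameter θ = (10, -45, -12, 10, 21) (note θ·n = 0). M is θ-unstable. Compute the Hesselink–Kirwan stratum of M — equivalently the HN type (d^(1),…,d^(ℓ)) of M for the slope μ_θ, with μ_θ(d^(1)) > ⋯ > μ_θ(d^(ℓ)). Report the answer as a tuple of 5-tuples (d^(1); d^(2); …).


Barcode: M ≅ I[1,2], I[1,3], I[4,4]^2, I[4,5]^2. HN layers by μ_θ (4 steps, strictly decreasing):
  μ^(1)=21; μ^(2)=10; μ^(3)=-12; μ^(4)=-35/2

((0, 0, 0, 0, 2); (0, 0, 0, 4, 0); (0, 0, 1, 0, 0); (2, 2, 0, 0, 0))


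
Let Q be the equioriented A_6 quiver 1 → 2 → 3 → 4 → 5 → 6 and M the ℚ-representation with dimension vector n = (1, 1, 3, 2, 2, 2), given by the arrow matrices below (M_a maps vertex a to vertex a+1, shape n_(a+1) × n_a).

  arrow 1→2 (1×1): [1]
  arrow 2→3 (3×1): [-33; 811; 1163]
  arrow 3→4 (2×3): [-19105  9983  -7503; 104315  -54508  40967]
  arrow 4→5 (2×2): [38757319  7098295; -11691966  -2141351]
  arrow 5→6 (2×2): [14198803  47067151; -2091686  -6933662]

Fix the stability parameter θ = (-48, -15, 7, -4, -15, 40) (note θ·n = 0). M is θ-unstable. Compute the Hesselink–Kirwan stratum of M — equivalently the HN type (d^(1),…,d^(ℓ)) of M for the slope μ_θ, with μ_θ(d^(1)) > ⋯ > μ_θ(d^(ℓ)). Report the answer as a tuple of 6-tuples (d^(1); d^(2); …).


Interval decomposition of M: I[1,6], I[3,3], I[3,5], I[6,6].
HN type (ℓ=5): μ^(1)=40; μ^(2)=7; μ^(3)=-4; μ^(4)=-15; μ^(5)=-48

((0, 0, 0, 0, 0, 2); (0, 0, 1, 0, 0, 0); (0, 0, 2, 2, 2, 0); (0, 1, 0, 0, 0, 0); (1, 0, 0, 0, 0, 0))


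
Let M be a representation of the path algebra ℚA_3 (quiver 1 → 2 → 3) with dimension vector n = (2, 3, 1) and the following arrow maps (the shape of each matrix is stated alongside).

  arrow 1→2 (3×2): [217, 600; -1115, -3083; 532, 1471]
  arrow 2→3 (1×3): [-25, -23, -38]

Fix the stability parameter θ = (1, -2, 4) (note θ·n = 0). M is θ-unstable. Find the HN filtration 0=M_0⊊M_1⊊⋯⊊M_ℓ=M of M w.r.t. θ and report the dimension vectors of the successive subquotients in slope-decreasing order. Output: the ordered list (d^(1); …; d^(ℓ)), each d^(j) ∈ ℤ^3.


Barcode: M ≅ I[1,2], I[1,3], I[2,2]. HN layers by μ_θ (3 steps, strictly decreasing):
  μ^(1)=4; μ^(2)=-1/2; μ^(3)=-2

((0, 0, 1); (2, 2, 0); (0, 1, 0))


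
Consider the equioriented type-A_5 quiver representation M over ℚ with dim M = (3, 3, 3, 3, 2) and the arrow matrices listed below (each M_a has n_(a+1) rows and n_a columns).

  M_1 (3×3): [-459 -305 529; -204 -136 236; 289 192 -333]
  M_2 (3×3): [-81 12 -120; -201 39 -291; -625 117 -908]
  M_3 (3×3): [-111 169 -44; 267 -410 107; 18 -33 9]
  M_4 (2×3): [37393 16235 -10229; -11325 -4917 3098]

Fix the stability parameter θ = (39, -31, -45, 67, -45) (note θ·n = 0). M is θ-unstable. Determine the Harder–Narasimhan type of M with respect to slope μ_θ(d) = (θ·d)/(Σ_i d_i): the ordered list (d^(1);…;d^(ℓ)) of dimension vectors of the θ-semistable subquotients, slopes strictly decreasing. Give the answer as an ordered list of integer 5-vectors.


Interval decomposition of M: I[1,1], I[1,3], I[1,5], I[2,4], I[4,5].
HN type (ℓ=5): μ^(1)=67; μ^(2)=39; μ^(3)=11; μ^(4)=-37/3; μ^(5)=-38

((0, 0, 0, 1, 0); (1, 0, 0, 0, 0); (0, 0, 0, 2, 2); (2, 2, 2, 0, 0); (0, 1, 1, 0, 0))


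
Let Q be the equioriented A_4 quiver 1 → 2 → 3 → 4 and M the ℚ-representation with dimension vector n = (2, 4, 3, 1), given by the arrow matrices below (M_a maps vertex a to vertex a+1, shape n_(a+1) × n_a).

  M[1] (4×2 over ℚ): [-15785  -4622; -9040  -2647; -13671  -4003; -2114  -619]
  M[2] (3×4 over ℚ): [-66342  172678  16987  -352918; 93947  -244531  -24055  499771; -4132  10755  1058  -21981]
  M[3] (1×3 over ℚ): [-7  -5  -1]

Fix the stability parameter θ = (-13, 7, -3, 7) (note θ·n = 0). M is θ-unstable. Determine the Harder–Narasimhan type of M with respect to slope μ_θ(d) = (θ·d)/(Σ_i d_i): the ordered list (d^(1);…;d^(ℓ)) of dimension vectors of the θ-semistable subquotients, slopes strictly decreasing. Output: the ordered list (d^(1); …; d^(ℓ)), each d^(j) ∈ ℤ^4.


Via rank(M_{q-1}∘⋯∘M_p): M ≅ I[1,3], I[1,4], I[2,2], I[2,3].
μ_θ-semistable layers: μ^(1)=7; μ^(2)=2; μ^(3)=-13

((0, 1, 0, 1); (0, 3, 3, 0); (2, 0, 0, 0))


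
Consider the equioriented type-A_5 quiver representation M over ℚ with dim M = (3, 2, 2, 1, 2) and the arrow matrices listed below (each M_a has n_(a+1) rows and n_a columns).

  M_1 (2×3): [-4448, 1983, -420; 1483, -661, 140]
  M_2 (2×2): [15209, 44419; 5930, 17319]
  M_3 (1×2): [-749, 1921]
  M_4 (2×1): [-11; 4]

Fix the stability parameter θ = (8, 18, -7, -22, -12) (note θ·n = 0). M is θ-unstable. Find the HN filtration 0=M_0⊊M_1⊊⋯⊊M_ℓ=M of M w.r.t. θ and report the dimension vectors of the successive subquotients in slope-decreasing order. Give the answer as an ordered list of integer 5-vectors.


Interval decomposition of M: I[1,1], I[1,3], I[1,5], I[5,5].
HN type (ℓ=4): μ^(1)=8; μ^(2)=19/3; μ^(3)=-3; μ^(4)=-12

((1, 0, 0, 0, 0); (1, 1, 1, 0, 0); (1, 1, 1, 1, 1); (0, 0, 0, 0, 1))
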